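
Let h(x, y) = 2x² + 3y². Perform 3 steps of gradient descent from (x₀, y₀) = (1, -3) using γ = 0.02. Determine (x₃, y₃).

(0.778688, -2.044416)

∇h = (4x, 6y)
Step 1: at (1, -3), ∇h = (4, -18) → (1, -3) − 0.02·(4, -18) = (0.92, -2.64)
Step 2: at (0.92, -2.64), ∇h = (3.68, -15.84) → (0.92, -2.64) − 0.02·(3.68, -15.84) = (0.8464, -2.3232)
Step 3: at (0.8464, -2.3232), ∇h = (3.3856, -13.9392) → (0.8464, -2.3232) − 0.02·(3.3856, -13.9392) = (0.778688, -2.044416)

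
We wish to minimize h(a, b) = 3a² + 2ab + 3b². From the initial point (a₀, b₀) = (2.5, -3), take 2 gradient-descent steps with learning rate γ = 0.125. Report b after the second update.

∇h = (6a + 2b, 2a + 6b)
Step 1: at (2.5, -3), ∇h = (9, -13) → (2.5, -3) − 0.125·(9, -13) = (1.375, -1.375)
Step 2: at (1.375, -1.375), ∇h = (5.5, -5.5) → (1.375, -1.375) − 0.125·(5.5, -5.5) = (0.6875, -0.6875)
b = -0.6875

-0.6875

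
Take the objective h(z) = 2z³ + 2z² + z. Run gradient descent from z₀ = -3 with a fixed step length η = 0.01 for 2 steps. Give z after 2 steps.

-4.008694

h′(z) = 6z² + 4z + 1
z₁ = -3 − 0.01·43 = -3.43
z₂ = -3.43 − 0.01·57.8694 = -4.008694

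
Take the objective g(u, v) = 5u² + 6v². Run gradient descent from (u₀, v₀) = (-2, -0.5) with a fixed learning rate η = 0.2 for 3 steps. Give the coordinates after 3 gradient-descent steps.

∇g = (10u, 12v)
Step 1: at (-2, -0.5), ∇g = (-20, -6) → (-2, -0.5) − 0.2·(-20, -6) = (2, 0.7)
Step 2: at (2, 0.7), ∇g = (20, 8.4) → (2, 0.7) − 0.2·(20, 8.4) = (-2, -0.98)
Step 3: at (-2, -0.98), ∇g = (-20, -11.76) → (-2, -0.98) − 0.2·(-20, -11.76) = (2, 1.372)

(2, 1.372)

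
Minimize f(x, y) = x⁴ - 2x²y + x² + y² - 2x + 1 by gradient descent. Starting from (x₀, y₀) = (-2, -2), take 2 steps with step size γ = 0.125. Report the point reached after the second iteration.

(-50.9609375, 5.265625)

∇f = (4x³ - 4xy + 2x - 2, -2x² + 2y)
Step 1: at (-2, -2), ∇f = (-54, -12) → (-2, -2) − 0.125·(-54, -12) = (4.75, -0.5)
Step 2: at (4.75, -0.5), ∇f = (445.6875, -46.125) → (4.75, -0.5) − 0.125·(445.6875, -46.125) = (-50.9609375, 5.265625)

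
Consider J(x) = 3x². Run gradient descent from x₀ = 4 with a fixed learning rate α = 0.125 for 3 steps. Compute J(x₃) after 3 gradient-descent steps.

J′(x) = 6x
Step 1: J′(4) = 24; x₁ = 4 − 0.125·24 = 1
Step 2: J′(1) = 6; x₂ = 1 − 0.125·6 = 0.25
Step 3: J′(0.25) = 1.5; x₃ = 0.25 − 0.125·1.5 = 0.0625
J(0.0625) = 0.01171875

0.01171875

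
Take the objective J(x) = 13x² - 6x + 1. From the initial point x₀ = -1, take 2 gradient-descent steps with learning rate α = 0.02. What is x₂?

-0.0528

J′(x) = 26x - 6
x₁ = -1 − 0.02·(-32) = -0.36
x₂ = -0.36 − 0.02·(-15.36) = -0.0528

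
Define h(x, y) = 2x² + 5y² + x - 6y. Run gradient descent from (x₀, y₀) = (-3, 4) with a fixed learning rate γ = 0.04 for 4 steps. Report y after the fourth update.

∇h = (4x + 1, 10y - 6)
Step 1: at (-3, 4), ∇h = (-11, 34) → (-3, 4) − 0.04·(-11, 34) = (-2.56, 2.64)
Step 2: at (-2.56, 2.64), ∇h = (-9.24, 20.4) → (-2.56, 2.64) − 0.04·(-9.24, 20.4) = (-2.1904, 1.824)
Step 3: at (-2.1904, 1.824), ∇h = (-7.7616, 12.24) → (-2.1904, 1.824) − 0.04·(-7.7616, 12.24) = (-1.879936, 1.3344)
Step 4: at (-1.879936, 1.3344), ∇h = (-6.519744, 7.344) → (-1.879936, 1.3344) − 0.04·(-6.519744, 7.344) = (-1.61914624, 1.04064)
y = 1.04064

1.04064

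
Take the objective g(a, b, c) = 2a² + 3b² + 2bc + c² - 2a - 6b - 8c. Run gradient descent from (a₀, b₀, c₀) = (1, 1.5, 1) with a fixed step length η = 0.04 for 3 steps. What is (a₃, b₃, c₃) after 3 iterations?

(0.796352, 1.005472, 1.375616)

∇g = (4a - 2, 6b + 2c - 6, 2b + 2c - 8)
(a₁, b₁, c₁) = (1, 1.5, 1) − 0.04·(2, 5, -3) = (0.92, 1.3, 1.12)
(a₂, b₂, c₂) = (0.92, 1.3, 1.12) − 0.04·(1.68, 4.04, -3.16) = (0.8528, 1.1384, 1.2464)
(a₃, b₃, c₃) = (0.8528, 1.1384, 1.2464) − 0.04·(1.4112, 3.3232, -3.2304) = (0.796352, 1.005472, 1.375616)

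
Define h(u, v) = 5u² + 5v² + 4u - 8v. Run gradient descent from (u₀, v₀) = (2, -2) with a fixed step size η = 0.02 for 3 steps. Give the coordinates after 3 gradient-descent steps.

(0.8288, -0.6336)

∇h = (10u + 4, 10v - 8)
Step 1: at (2, -2), ∇h = (24, -28) → (2, -2) − 0.02·(24, -28) = (1.52, -1.44)
Step 2: at (1.52, -1.44), ∇h = (19.2, -22.4) → (1.52, -1.44) − 0.02·(19.2, -22.4) = (1.136, -0.992)
Step 3: at (1.136, -0.992), ∇h = (15.36, -17.92) → (1.136, -0.992) − 0.02·(15.36, -17.92) = (0.8288, -0.6336)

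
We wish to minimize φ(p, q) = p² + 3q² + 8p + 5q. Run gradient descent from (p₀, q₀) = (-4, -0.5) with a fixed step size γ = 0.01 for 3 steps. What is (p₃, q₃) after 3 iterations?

(-4, -0.556472)

∇φ = (2p + 8, 6q + 5)
(p₁, q₁) = (-4, -0.5) − 0.01·(0, 2) = (-4, -0.52)
(p₂, q₂) = (-4, -0.52) − 0.01·(0, 1.88) = (-4, -0.5388)
(p₃, q₃) = (-4, -0.5388) − 0.01·(0, 1.7672) = (-4, -0.556472)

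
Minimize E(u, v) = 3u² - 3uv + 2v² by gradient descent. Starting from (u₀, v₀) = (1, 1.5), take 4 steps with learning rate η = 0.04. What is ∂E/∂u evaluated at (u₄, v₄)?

∇E = (6u - 3v, -3u + 4v)
Step 1: at (1, 1.5), ∇E = (1.5, 3) → (1, 1.5) − 0.04·(1.5, 3) = (0.94, 1.38)
Step 2: at (0.94, 1.38), ∇E = (1.5, 2.7) → (0.94, 1.38) − 0.04·(1.5, 2.7) = (0.88, 1.272)
Step 3: at (0.88, 1.272), ∇E = (1.464, 2.448) → (0.88, 1.272) − 0.04·(1.464, 2.448) = (0.82144, 1.17408)
Step 4: at (0.82144, 1.17408), ∇E = (1.4064, 2.232) → (0.82144, 1.17408) − 0.04·(1.4064, 2.232) = (0.765184, 1.0848)
∂E/∂u at (0.765184, 1.0848) = 1.336704

1.336704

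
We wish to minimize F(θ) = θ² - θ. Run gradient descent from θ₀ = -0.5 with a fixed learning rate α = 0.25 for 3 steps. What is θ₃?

F′(θ) = 2θ - 1
Step 1: F′(-0.5) = -2; θ₁ = -0.5 − 0.25·(-2) = 0
Step 2: F′(0) = -1; θ₂ = 0 − 0.25·(-1) = 0.25
Step 3: F′(0.25) = -0.5; θ₃ = 0.25 − 0.25·(-0.5) = 0.375

0.375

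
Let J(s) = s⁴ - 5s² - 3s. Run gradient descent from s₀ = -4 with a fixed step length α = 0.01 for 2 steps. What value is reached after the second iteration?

J′(s) = 4s³ - 10s - 3
Step 1: J′(-4) = -219; s₁ = -4 − 0.01·(-219) = -1.81
Step 2: J′(-1.81) = -8.618964; s₂ = -1.81 − 0.01·(-8.618964) = -1.72381036

-1.72381036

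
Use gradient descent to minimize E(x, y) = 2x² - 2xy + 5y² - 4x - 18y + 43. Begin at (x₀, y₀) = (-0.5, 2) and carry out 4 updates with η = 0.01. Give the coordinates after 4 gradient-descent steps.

∇E = (4x - 2y - 4, -2x + 10y - 18)
Step 1: at (-0.5, 2), ∇E = (-10, 3) → (-0.5, 2) − 0.01·(-10, 3) = (-0.4, 1.97)
Step 2: at (-0.4, 1.97), ∇E = (-9.54, 2.5) → (-0.4, 1.97) − 0.01·(-9.54, 2.5) = (-0.3046, 1.945)
Step 3: at (-0.3046, 1.945), ∇E = (-9.1084, 2.0592) → (-0.3046, 1.945) − 0.01·(-9.1084, 2.0592) = (-0.213516, 1.924408)
Step 4: at (-0.213516, 1.924408), ∇E = (-8.70288, 1.671112) → (-0.213516, 1.924408) − 0.01·(-8.70288, 1.671112) = (-0.1264872, 1.90769688)

(-0.1264872, 1.90769688)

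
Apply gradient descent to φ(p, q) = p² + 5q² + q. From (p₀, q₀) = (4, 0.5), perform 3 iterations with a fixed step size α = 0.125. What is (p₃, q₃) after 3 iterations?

∇φ = (2p, 10q + 1)
(p₁, q₁) = (4, 0.5) − 0.125·(8, 6) = (3, -0.25)
(p₂, q₂) = (3, -0.25) − 0.125·(6, -1.5) = (2.25, -0.0625)
(p₃, q₃) = (2.25, -0.0625) − 0.125·(4.5, 0.375) = (1.6875, -0.109375)

(1.6875, -0.109375)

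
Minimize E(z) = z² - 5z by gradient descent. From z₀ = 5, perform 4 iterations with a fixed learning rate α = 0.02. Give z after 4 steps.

E′(z) = 2z - 5
Step 1: E′(5) = 5; z₁ = 5 − 0.02·5 = 4.9
Step 2: E′(4.9) = 4.8; z₂ = 4.9 − 0.02·4.8 = 4.804
Step 3: E′(4.804) = 4.608; z₃ = 4.804 − 0.02·4.608 = 4.71184
Step 4: E′(4.71184) = 4.42368; z₄ = 4.71184 − 0.02·4.42368 = 4.6233664

4.6233664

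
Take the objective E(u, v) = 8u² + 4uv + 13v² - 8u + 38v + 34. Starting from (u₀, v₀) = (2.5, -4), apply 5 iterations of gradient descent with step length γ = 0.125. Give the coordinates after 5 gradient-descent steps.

∇E = (16u + 4v - 8, 4u + 26v + 38)
Step 1: at (2.5, -4), ∇E = (16, -56) → (2.5, -4) − 0.125·(16, -56) = (0.5, 3)
Step 2: at (0.5, 3), ∇E = (12, 118) → (0.5, 3) − 0.125·(12, 118) = (-1, -11.75)
Step 3: at (-1, -11.75), ∇E = (-71, -271.5) → (-1, -11.75) − 0.125·(-71, -271.5) = (7.875, 22.1875)
Step 4: at (7.875, 22.1875), ∇E = (206.75, 646.375) → (7.875, 22.1875) − 0.125·(206.75, 646.375) = (-17.96875, -58.609375)
Step 5: at (-17.96875, -58.609375), ∇E = (-529.9375, -1557.71875) → (-17.96875, -58.609375) − 0.125·(-529.9375, -1557.71875) = (48.2734375, 136.10546875)

(48.2734375, 136.10546875)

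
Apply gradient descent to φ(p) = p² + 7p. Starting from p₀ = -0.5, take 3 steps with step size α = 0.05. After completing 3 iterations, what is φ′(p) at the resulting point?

4.374

φ′(p) = 2p + 7
Step 1: φ′(-0.5) = 6; p₁ = -0.5 − 0.05·6 = -0.8
Step 2: φ′(-0.8) = 5.4; p₂ = -0.8 − 0.05·5.4 = -1.07
Step 3: φ′(-1.07) = 4.86; p₃ = -1.07 − 0.05·4.86 = -1.313
φ′(p) at (-1.313) = 4.374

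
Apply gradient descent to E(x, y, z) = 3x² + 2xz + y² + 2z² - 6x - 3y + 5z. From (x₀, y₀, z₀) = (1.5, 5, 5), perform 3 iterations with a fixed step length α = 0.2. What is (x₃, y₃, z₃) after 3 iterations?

∇E = (6x + 2z - 6, 2y - 3, 2x + 4z + 5)
(x₁, y₁, z₁) = (1.5, 5, 5) − 0.2·(13, 7, 28) = (-1.1, 3.6, -0.6)
(x₂, y₂, z₂) = (-1.1, 3.6, -0.6) − 0.2·(-13.8, 4.2, 0.4) = (1.66, 2.76, -0.68)
(x₃, y₃, z₃) = (1.66, 2.76, -0.68) − 0.2·(2.6, 2.52, 5.6) = (1.14, 2.256, -1.8)

(1.14, 2.256, -1.8)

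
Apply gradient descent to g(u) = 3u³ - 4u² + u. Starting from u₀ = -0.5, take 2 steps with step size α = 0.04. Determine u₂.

-1.307476

g′(u) = 9u² - 8u + 1
u₁ = -0.5 − 0.04·7.25 = -0.79
u₂ = -0.79 − 0.04·12.9369 = -1.307476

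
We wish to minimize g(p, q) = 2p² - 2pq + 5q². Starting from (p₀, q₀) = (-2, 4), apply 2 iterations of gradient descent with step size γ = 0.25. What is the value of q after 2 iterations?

11.5

∇g = (4p - 2q, -2p + 10q)
(p₁, q₁) = (-2, 4) − 0.25·(-16, 44) = (2, -7)
(p₂, q₂) = (2, -7) − 0.25·(22, -74) = (-3.5, 11.5)
q = 11.5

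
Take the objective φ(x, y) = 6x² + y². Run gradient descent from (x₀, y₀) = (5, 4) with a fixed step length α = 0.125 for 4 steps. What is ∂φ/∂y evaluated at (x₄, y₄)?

2.53125

∇φ = (12x, 2y)
(x₁, y₁) = (5, 4) − 0.125·(60, 8) = (-2.5, 3)
(x₂, y₂) = (-2.5, 3) − 0.125·(-30, 6) = (1.25, 2.25)
(x₃, y₃) = (1.25, 2.25) − 0.125·(15, 4.5) = (-0.625, 1.6875)
(x₄, y₄) = (-0.625, 1.6875) − 0.125·(-7.5, 3.375) = (0.3125, 1.265625)
∂φ/∂y at (0.3125, 1.265625) = 2.53125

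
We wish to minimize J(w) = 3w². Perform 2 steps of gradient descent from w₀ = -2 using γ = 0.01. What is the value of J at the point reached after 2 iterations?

9.36898752

J′(w) = 6w
Step 1: J′(-2) = -12; w₁ = -2 − 0.01·(-12) = -1.88
Step 2: J′(-1.88) = -11.28; w₂ = -1.88 − 0.01·(-11.28) = -1.7672
J(-1.7672) = 9.36898752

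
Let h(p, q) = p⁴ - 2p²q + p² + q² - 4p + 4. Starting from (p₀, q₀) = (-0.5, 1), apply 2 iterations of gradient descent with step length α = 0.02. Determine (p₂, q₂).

∇h = (4p³ - 4pq + 2p - 4, -2p² + 2q)
Step 1: at (-0.5, 1), ∇h = (-3.5, 1.5) → (-0.5, 1) − 0.02·(-3.5, 1.5) = (-0.43, 0.97)
Step 2: at (-0.43, 0.97), ∇h = (-3.509628, 1.5702) → (-0.43, 0.97) − 0.02·(-3.509628, 1.5702) = (-0.35980744, 0.938596)

(-0.35980744, 0.938596)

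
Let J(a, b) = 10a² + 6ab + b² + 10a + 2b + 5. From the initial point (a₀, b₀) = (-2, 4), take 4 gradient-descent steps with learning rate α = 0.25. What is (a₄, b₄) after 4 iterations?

∇J = (20a + 6b + 10, 6a + 2b + 2)
Step 1: at (-2, 4), ∇J = (-6, -2) → (-2, 4) − 0.25·(-6, -2) = (-0.5, 4.5)
Step 2: at (-0.5, 4.5), ∇J = (27, 8) → (-0.5, 4.5) − 0.25·(27, 8) = (-7.25, 2.5)
Step 3: at (-7.25, 2.5), ∇J = (-120, -36.5) → (-7.25, 2.5) − 0.25·(-120, -36.5) = (22.75, 11.625)
Step 4: at (22.75, 11.625), ∇J = (534.75, 161.75) → (22.75, 11.625) − 0.25·(534.75, 161.75) = (-110.9375, -28.8125)

(-110.9375, -28.8125)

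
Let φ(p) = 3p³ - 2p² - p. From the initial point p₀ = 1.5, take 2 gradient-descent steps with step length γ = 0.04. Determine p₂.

φ′(p) = 9p² - 4p - 1
Step 1: φ′(1.5) = 13.25; p₁ = 1.5 − 0.04·13.25 = 0.97
Step 2: φ′(0.97) = 3.5881; p₂ = 0.97 − 0.04·3.5881 = 0.826476

0.826476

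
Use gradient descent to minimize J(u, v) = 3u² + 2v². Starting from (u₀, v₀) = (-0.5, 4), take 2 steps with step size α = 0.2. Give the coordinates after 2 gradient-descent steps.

(-0.02, 0.16)

∇J = (6u, 4v)
Step 1: at (-0.5, 4), ∇J = (-3, 16) → (-0.5, 4) − 0.2·(-3, 16) = (0.1, 0.8)
Step 2: at (0.1, 0.8), ∇J = (0.6, 3.2) → (0.1, 0.8) − 0.2·(0.6, 3.2) = (-0.02, 0.16)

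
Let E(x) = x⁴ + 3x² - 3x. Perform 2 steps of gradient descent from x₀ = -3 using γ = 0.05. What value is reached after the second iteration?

-5.647725

E′(x) = 4x³ + 6x - 3
Step 1: E′(-3) = -129; x₁ = -3 − 0.05·(-129) = 3.45
Step 2: E′(3.45) = 181.9545; x₂ = 3.45 − 0.05·181.9545 = -5.647725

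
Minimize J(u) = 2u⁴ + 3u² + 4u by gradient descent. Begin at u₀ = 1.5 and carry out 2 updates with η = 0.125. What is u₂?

J′(u) = 8u³ + 6u + 4
u₁ = 1.5 − 0.125·40 = -3.5
u₂ = -3.5 − 0.125·(-360) = 41.5

41.5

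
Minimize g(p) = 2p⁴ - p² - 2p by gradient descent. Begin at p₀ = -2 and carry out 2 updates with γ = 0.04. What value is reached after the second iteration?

g′(p) = 8p³ - 2p - 2
p₁ = -2 − 0.04·(-62) = 0.48
p₂ = 0.48 − 0.04·(-2.075264) = 0.56301056

0.56301056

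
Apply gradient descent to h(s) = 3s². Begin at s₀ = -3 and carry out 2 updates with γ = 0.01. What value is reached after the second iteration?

h′(s) = 6s
Step 1: h′(-3) = -18; s₁ = -3 − 0.01·(-18) = -2.82
Step 2: h′(-2.82) = -16.92; s₂ = -2.82 − 0.01·(-16.92) = -2.6508

-2.6508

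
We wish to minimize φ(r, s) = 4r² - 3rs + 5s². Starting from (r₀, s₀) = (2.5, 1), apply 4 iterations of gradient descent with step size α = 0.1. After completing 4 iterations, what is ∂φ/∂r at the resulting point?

0.3815

∇φ = (8r - 3s, -3r + 10s)
Step 1: at (2.5, 1), ∇φ = (17, 2.5) → (2.5, 1) − 0.1·(17, 2.5) = (0.8, 0.75)
Step 2: at (0.8, 0.75), ∇φ = (4.15, 5.1) → (0.8, 0.75) − 0.1·(4.15, 5.1) = (0.385, 0.24)
Step 3: at (0.385, 0.24), ∇φ = (2.36, 1.245) → (0.385, 0.24) − 0.1·(2.36, 1.245) = (0.149, 0.1155)
Step 4: at (0.149, 0.1155), ∇φ = (0.8455, 0.708) → (0.149, 0.1155) − 0.1·(0.8455, 0.708) = (0.06445, 0.0447)
∂φ/∂r at (0.06445, 0.0447) = 0.3815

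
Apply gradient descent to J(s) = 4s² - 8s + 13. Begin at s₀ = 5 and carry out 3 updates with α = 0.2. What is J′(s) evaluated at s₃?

-6.912

J′(s) = 8s - 8
s₁ = 5 − 0.2·32 = -1.4
s₂ = -1.4 − 0.2·(-19.2) = 2.44
s₃ = 2.44 − 0.2·11.52 = 0.136
J′(s) at (0.136) = -6.912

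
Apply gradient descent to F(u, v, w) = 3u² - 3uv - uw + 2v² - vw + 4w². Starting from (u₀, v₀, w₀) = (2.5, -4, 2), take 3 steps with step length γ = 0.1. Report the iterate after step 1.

∇F = (6u - 3v - w, -3u + 4v - w, -u - v + 8w)
(u₁, v₁, w₁) = (2.5, -4, 2) − 0.1·(25, -25.5, 17.5) = (0, -1.45, 0.25)

(0, -1.45, 0.25)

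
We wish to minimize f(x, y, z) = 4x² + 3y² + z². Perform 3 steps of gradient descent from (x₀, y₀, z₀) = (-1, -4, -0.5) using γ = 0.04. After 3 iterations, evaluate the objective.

∇f = (8x, 6y, 2z)
(x₁, y₁, z₁) = (-1, -4, -0.5) − 0.04·(-8, -24, -1) = (-0.68, -3.04, -0.46)
(x₂, y₂, z₂) = (-0.68, -3.04, -0.46) − 0.04·(-5.44, -18.24, -0.92) = (-0.4624, -2.3104, -0.4232)
(x₃, y₃, z₃) = (-0.4624, -2.3104, -0.4232) − 0.04·(-3.6992, -13.8624, -0.8464) = (-0.314432, -1.755904, -0.389344)
f(-0.314432, -1.755904, -0.389344) = 9.79665525248

9.79665525248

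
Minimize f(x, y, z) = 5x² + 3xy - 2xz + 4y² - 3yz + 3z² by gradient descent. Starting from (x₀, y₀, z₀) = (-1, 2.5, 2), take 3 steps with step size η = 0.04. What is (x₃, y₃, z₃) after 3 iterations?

(-0.414176, 1.4024, 1.307552)

∇f = (10x + 3y - 2z, 3x + 8y - 3z, -2x - 3y + 6z)
Step 1: at (-1, 2.5, 2), ∇f = (-6.5, 11, 6.5) → (-1, 2.5, 2) − 0.04·(-6.5, 11, 6.5) = (-0.74, 2.06, 1.74)
Step 2: at (-0.74, 2.06, 1.74), ∇f = (-4.7, 9.04, 5.74) → (-0.74, 2.06, 1.74) − 0.04·(-4.7, 9.04, 5.74) = (-0.552, 1.6984, 1.5104)
Step 3: at (-0.552, 1.6984, 1.5104), ∇f = (-3.4456, 7.4, 5.0712) → (-0.552, 1.6984, 1.5104) − 0.04·(-3.4456, 7.4, 5.0712) = (-0.414176, 1.4024, 1.307552)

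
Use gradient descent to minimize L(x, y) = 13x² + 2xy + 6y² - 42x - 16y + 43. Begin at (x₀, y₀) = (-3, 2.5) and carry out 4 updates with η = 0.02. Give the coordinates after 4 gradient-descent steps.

∇L = (26x + 2y - 42, 2x + 12y - 16)
(x₁, y₁) = (-3, 2.5) − 0.02·(-115, 8) = (-0.7, 2.34)
(x₂, y₂) = (-0.7, 2.34) − 0.02·(-55.52, 10.68) = (0.4104, 2.1264)
(x₃, y₃) = (0.4104, 2.1264) − 0.02·(-27.0768, 10.3376) = (0.951936, 1.919648)
(x₄, y₄) = (0.951936, 1.919648) − 0.02·(-13.410368, 8.939648) = (1.22014336, 1.74085504)

(1.22014336, 1.74085504)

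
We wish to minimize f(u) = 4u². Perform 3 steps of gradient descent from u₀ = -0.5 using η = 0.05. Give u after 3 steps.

-0.108

f′(u) = 8u
Step 1: f′(-0.5) = -4; u₁ = -0.5 − 0.05·(-4) = -0.3
Step 2: f′(-0.3) = -2.4; u₂ = -0.3 − 0.05·(-2.4) = -0.18
Step 3: f′(-0.18) = -1.44; u₃ = -0.18 − 0.05·(-1.44) = -0.108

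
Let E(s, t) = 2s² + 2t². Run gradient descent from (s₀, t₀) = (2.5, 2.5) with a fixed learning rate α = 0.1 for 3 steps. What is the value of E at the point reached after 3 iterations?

∇E = (4s, 4t)
Step 1: at (2.5, 2.5), ∇E = (10, 10) → (2.5, 2.5) − 0.1·(10, 10) = (1.5, 1.5)
Step 2: at (1.5, 1.5), ∇E = (6, 6) → (1.5, 1.5) − 0.1·(6, 6) = (0.9, 0.9)
Step 3: at (0.9, 0.9), ∇E = (3.6, 3.6) → (0.9, 0.9) − 0.1·(3.6, 3.6) = (0.54, 0.54)
E(0.54, 0.54) = 1.1664

1.1664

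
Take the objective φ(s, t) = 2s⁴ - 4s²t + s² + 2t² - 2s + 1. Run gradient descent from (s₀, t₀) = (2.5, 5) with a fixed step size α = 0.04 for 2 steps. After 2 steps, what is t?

4.672704

∇φ = (8s³ - 8st + 2s - 2, -4s² + 4t)
Step 1: at (2.5, 5), ∇φ = (28, -5) → (2.5, 5) − 0.04·(28, -5) = (1.38, 5.2)
Step 2: at (1.38, 5.2), ∇φ = (-35.623424, 13.1824) → (1.38, 5.2) − 0.04·(-35.623424, 13.1824) = (2.80493696, 4.672704)
t = 4.672704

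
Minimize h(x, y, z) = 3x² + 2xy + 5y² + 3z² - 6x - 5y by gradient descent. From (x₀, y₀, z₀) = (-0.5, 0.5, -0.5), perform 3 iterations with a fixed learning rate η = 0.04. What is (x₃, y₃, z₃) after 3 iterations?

(0.242528, 0.51824, -0.219488)

∇h = (6x + 2y - 6, 2x + 10y - 5, 6z)
Step 1: at (-0.5, 0.5, -0.5), ∇h = (-8, -1, -3) → (-0.5, 0.5, -0.5) − 0.04·(-8, -1, -3) = (-0.18, 0.54, -0.38)
Step 2: at (-0.18, 0.54, -0.38), ∇h = (-6, 0.04, -2.28) → (-0.18, 0.54, -0.38) − 0.04·(-6, 0.04, -2.28) = (0.06, 0.5384, -0.2888)
Step 3: at (0.06, 0.5384, -0.2888), ∇h = (-4.5632, 0.504, -1.7328) → (0.06, 0.5384, -0.2888) − 0.04·(-4.5632, 0.504, -1.7328) = (0.242528, 0.51824, -0.219488)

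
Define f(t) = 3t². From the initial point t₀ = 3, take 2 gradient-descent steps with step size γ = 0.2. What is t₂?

0.12

f′(t) = 6t
Step 1: f′(3) = 18; t₁ = 3 − 0.2·18 = -0.6
Step 2: f′(-0.6) = -3.6; t₂ = -0.6 − 0.2·(-3.6) = 0.12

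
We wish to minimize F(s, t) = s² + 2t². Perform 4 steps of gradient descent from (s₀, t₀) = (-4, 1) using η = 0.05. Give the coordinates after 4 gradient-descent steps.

(-2.6244, 0.4096)

∇F = (2s, 4t)
Step 1: at (-4, 1), ∇F = (-8, 4) → (-4, 1) − 0.05·(-8, 4) = (-3.6, 0.8)
Step 2: at (-3.6, 0.8), ∇F = (-7.2, 3.2) → (-3.6, 0.8) − 0.05·(-7.2, 3.2) = (-3.24, 0.64)
Step 3: at (-3.24, 0.64), ∇F = (-6.48, 2.56) → (-3.24, 0.64) − 0.05·(-6.48, 2.56) = (-2.916, 0.512)
Step 4: at (-2.916, 0.512), ∇F = (-5.832, 2.048) → (-2.916, 0.512) − 0.05·(-5.832, 2.048) = (-2.6244, 0.4096)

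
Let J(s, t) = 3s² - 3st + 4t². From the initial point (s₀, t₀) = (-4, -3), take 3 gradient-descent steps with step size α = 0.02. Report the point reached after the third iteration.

∇J = (6s - 3t, -3s + 8t)
(s₁, t₁) = (-4, -3) − 0.02·(-15, -12) = (-3.7, -2.76)
(s₂, t₂) = (-3.7, -2.76) − 0.02·(-13.92, -10.98) = (-3.4216, -2.5404)
(s₃, t₃) = (-3.4216, -2.5404) − 0.02·(-12.9084, -10.0584) = (-3.163432, -2.339232)

(-3.163432, -2.339232)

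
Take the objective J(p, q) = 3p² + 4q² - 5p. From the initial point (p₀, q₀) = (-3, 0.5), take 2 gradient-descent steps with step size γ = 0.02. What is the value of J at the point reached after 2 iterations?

∇J = (6p - 5, 8q)
Step 1: at (-3, 0.5), ∇J = (-23, 4) → (-3, 0.5) − 0.02·(-23, 4) = (-2.54, 0.42)
Step 2: at (-2.54, 0.42), ∇J = (-20.24, 3.36) → (-2.54, 0.42) − 0.02·(-20.24, 3.36) = (-2.1352, 0.3528)
J(-2.1352, 0.3528) = 24.85110848

24.85110848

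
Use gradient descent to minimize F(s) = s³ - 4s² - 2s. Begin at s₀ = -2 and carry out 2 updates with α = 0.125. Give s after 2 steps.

F′(s) = 3s² - 8s - 2
s₁ = -2 − 0.125·26 = -5.25
s₂ = -5.25 − 0.125·122.6875 = -20.5859375

-20.5859375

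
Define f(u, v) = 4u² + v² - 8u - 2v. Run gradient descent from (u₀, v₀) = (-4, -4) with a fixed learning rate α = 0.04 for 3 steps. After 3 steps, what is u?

-0.57216

∇f = (8u - 8, 2v - 2)
(u₁, v₁) = (-4, -4) − 0.04·(-40, -10) = (-2.4, -3.6)
(u₂, v₂) = (-2.4, -3.6) − 0.04·(-27.2, -9.2) = (-1.312, -3.232)
(u₃, v₃) = (-1.312, -3.232) − 0.04·(-18.496, -8.464) = (-0.57216, -2.89344)
u = -0.57216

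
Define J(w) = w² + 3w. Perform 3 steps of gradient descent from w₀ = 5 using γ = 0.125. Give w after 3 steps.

1.2421875

J′(w) = 2w + 3
Step 1: J′(5) = 13; w₁ = 5 − 0.125·13 = 3.375
Step 2: J′(3.375) = 9.75; w₂ = 3.375 − 0.125·9.75 = 2.15625
Step 3: J′(2.15625) = 7.3125; w₃ = 2.15625 − 0.125·7.3125 = 1.2421875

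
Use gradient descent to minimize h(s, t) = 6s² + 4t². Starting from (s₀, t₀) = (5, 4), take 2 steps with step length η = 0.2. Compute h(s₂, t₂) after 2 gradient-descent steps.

584.5344

∇h = (12s, 8t)
(s₁, t₁) = (5, 4) − 0.2·(60, 32) = (-7, -2.4)
(s₂, t₂) = (-7, -2.4) − 0.2·(-84, -19.2) = (9.8, 1.44)
h(9.8, 1.44) = 584.5344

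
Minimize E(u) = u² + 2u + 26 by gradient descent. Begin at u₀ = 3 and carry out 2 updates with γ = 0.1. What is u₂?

E′(u) = 2u + 2
u₁ = 3 − 0.1·8 = 2.2
u₂ = 2.2 − 0.1·6.4 = 1.56

1.56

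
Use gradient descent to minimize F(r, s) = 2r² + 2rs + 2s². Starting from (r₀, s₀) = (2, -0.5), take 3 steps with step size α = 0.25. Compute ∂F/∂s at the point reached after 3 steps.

-0.875

∇F = (4r + 2s, 2r + 4s)
(r₁, s₁) = (2, -0.5) − 0.25·(7, 2) = (0.25, -1)
(r₂, s₂) = (0.25, -1) − 0.25·(-1, -3.5) = (0.5, -0.125)
(r₃, s₃) = (0.5, -0.125) − 0.25·(1.75, 0.5) = (0.0625, -0.25)
∂F/∂s at (0.0625, -0.25) = -0.875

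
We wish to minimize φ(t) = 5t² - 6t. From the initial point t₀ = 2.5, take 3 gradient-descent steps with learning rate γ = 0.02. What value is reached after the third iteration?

1.5728

φ′(t) = 10t - 6
t₁ = 2.5 − 0.02·19 = 2.12
t₂ = 2.12 − 0.02·15.2 = 1.816
t₃ = 1.816 − 0.02·12.16 = 1.5728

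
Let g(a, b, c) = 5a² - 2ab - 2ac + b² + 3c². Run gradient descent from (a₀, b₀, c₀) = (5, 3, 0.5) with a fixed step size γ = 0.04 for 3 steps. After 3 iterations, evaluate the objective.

12.691520437248

∇g = (10a - 2b - 2c, -2a + 2b, -2a + 6c)
(a₁, b₁, c₁) = (5, 3, 0.5) − 0.04·(43, -4, -7) = (3.28, 3.16, 0.78)
(a₂, b₂, c₂) = (3.28, 3.16, 0.78) − 0.04·(24.92, -0.24, -1.88) = (2.2832, 3.1696, 0.8552)
(a₃, b₃, c₃) = (2.2832, 3.1696, 0.8552) − 0.04·(14.7824, 1.7728, 0.5648) = (1.691904, 3.098688, 0.832608)
g(1.691904, 3.098688, 0.832608) = 12.691520437248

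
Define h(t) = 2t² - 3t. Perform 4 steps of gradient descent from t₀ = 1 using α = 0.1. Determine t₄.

0.7824

h′(t) = 4t - 3
Step 1: h′(1) = 1; t₁ = 1 − 0.1·1 = 0.9
Step 2: h′(0.9) = 0.6; t₂ = 0.9 − 0.1·0.6 = 0.84
Step 3: h′(0.84) = 0.36; t₃ = 0.84 − 0.1·0.36 = 0.804
Step 4: h′(0.804) = 0.216; t₄ = 0.804 − 0.1·0.216 = 0.7824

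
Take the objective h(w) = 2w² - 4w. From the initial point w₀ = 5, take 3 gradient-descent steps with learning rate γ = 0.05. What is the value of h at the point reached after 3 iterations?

6.388608

h′(w) = 4w - 4
Step 1: h′(5) = 16; w₁ = 5 − 0.05·16 = 4.2
Step 2: h′(4.2) = 12.8; w₂ = 4.2 − 0.05·12.8 = 3.56
Step 3: h′(3.56) = 10.24; w₃ = 3.56 − 0.05·10.24 = 3.048
h(3.048) = 6.388608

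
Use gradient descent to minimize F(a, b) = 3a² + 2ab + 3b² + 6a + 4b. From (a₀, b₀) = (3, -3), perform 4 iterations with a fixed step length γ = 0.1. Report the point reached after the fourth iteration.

(-0.4528, -0.7952)

∇F = (6a + 2b + 6, 2a + 6b + 4)
Step 1: at (3, -3), ∇F = (18, -8) → (3, -3) − 0.1·(18, -8) = (1.2, -2.2)
Step 2: at (1.2, -2.2), ∇F = (8.8, -6.8) → (1.2, -2.2) − 0.1·(8.8, -6.8) = (0.32, -1.52)
Step 3: at (0.32, -1.52), ∇F = (4.88, -4.48) → (0.32, -1.52) − 0.1·(4.88, -4.48) = (-0.168, -1.072)
Step 4: at (-0.168, -1.072), ∇F = (2.848, -2.768) → (-0.168, -1.072) − 0.1·(2.848, -2.768) = (-0.4528, -0.7952)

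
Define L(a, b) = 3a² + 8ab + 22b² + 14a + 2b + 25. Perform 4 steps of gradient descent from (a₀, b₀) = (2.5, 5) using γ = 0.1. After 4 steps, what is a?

172.6

∇L = (6a + 8b + 14, 8a + 44b + 2)
(a₁, b₁) = (2.5, 5) − 0.1·(69, 242) = (-4.4, -19.2)
(a₂, b₂) = (-4.4, -19.2) − 0.1·(-166, -878) = (12.2, 68.6)
(a₃, b₃) = (12.2, 68.6) − 0.1·(636, 3118) = (-51.4, -243.2)
(a₄, b₄) = (-51.4, -243.2) − 0.1·(-2240, -11110) = (172.6, 867.8)
a = 172.6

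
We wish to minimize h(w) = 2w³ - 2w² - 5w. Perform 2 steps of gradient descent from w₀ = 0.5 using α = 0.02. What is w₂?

h′(w) = 6w² - 4w - 5
w₁ = 0.5 − 0.02·(-5.5) = 0.61
w₂ = 0.61 − 0.02·(-5.2074) = 0.714148

0.714148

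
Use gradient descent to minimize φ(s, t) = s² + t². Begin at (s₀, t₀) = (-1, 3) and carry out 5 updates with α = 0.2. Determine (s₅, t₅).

(-0.07776, 0.23328)

∇φ = (2s, 2t)
Step 1: at (-1, 3), ∇φ = (-2, 6) → (-1, 3) − 0.2·(-2, 6) = (-0.6, 1.8)
Step 2: at (-0.6, 1.8), ∇φ = (-1.2, 3.6) → (-0.6, 1.8) − 0.2·(-1.2, 3.6) = (-0.36, 1.08)
Step 3: at (-0.36, 1.08), ∇φ = (-0.72, 2.16) → (-0.36, 1.08) − 0.2·(-0.72, 2.16) = (-0.216, 0.648)
Step 4: at (-0.216, 0.648), ∇φ = (-0.432, 1.296) → (-0.216, 0.648) − 0.2·(-0.432, 1.296) = (-0.1296, 0.3888)
Step 5: at (-0.1296, 0.3888), ∇φ = (-0.2592, 0.7776) → (-0.1296, 0.3888) − 0.2·(-0.2592, 0.7776) = (-0.07776, 0.23328)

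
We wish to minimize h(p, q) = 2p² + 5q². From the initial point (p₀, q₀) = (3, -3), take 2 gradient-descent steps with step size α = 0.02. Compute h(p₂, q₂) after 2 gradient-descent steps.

31.32707328

∇h = (4p, 10q)
Step 1: at (3, -3), ∇h = (12, -30) → (3, -3) − 0.02·(12, -30) = (2.76, -2.4)
Step 2: at (2.76, -2.4), ∇h = (11.04, -24) → (2.76, -2.4) − 0.02·(11.04, -24) = (2.5392, -1.92)
h(2.5392, -1.92) = 31.32707328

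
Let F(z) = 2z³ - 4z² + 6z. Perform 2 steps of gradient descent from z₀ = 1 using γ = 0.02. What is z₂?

0.845632

F′(z) = 6z² - 8z + 6
z₁ = 1 − 0.02·4 = 0.92
z₂ = 0.92 − 0.02·3.7184 = 0.845632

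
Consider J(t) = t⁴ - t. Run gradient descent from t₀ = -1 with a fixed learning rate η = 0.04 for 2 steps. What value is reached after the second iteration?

-0.67808

J′(t) = 4t³ - 1
Step 1: J′(-1) = -5; t₁ = -1 − 0.04·(-5) = -0.8
Step 2: J′(-0.8) = -3.048; t₂ = -0.8 − 0.04·(-3.048) = -0.67808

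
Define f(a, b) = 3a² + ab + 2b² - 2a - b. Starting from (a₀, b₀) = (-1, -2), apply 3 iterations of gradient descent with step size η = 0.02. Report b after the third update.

∇f = (6a + b - 2, a + 4b - 1)
(a₁, b₁) = (-1, -2) − 0.02·(-10, -10) = (-0.8, -1.8)
(a₂, b₂) = (-0.8, -1.8) − 0.02·(-8.6, -9) = (-0.628, -1.62)
(a₃, b₃) = (-0.628, -1.62) − 0.02·(-7.388, -8.108) = (-0.48024, -1.45784)
b = -1.45784

-1.45784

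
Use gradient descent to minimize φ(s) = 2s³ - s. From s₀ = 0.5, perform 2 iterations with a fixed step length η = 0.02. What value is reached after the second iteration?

0.481188

φ′(s) = 6s² - 1
Step 1: φ′(0.5) = 0.5; s₁ = 0.5 − 0.02·0.5 = 0.49
Step 2: φ′(0.49) = 0.4406; s₂ = 0.49 − 0.02·0.4406 = 0.481188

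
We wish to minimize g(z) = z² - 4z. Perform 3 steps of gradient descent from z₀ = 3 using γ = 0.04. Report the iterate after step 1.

g′(z) = 2z - 4
Step 1: g′(3) = 2; z₁ = 3 − 0.04·2 = 2.92

2.92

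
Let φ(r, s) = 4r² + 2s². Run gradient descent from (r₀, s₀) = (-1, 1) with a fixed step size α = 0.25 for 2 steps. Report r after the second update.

∇φ = (8r, 4s)
Step 1: at (-1, 1), ∇φ = (-8, 4) → (-1, 1) − 0.25·(-8, 4) = (1, 0)
Step 2: at (1, 0), ∇φ = (8, 0) → (1, 0) − 0.25·(8, 0) = (-1, 0)
r = -1

-1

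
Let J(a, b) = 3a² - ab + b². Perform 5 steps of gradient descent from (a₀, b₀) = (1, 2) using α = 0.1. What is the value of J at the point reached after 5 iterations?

0.5999333455

∇J = (6a - b, -a + 2b)
(a₁, b₁) = (1, 2) − 0.1·(4, 3) = (0.6, 1.7)
(a₂, b₂) = (0.6, 1.7) − 0.1·(1.9, 2.8) = (0.41, 1.42)
(a₃, b₃) = (0.41, 1.42) − 0.1·(1.04, 2.43) = (0.306, 1.177)
(a₄, b₄) = (0.306, 1.177) − 0.1·(0.659, 2.048) = (0.2401, 0.9722)
(a₅, b₅) = (0.2401, 0.9722) − 0.1·(0.4684, 1.7043) = (0.19326, 0.80177)
J(0.19326, 0.80177) = 0.5999333455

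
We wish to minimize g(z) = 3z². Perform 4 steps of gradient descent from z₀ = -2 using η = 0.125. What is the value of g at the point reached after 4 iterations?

g′(z) = 6z
Step 1: g′(-2) = -12; z₁ = -2 − 0.125·(-12) = -0.5
Step 2: g′(-0.5) = -3; z₂ = -0.5 − 0.125·(-3) = -0.125
Step 3: g′(-0.125) = -0.75; z₃ = -0.125 − 0.125·(-0.75) = -0.03125
Step 4: g′(-0.03125) = -0.1875; z₄ = -0.03125 − 0.125·(-0.1875) = -0.0078125
g(-0.0078125) = 0.00018310546875

0.00018310546875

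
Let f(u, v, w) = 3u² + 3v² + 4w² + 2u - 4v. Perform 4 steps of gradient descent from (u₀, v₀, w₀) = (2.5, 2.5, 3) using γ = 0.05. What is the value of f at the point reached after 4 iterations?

0.907635435

∇f = (6u + 2, 6v - 4, 8w)
(u₁, v₁, w₁) = (2.5, 2.5, 3) − 0.05·(17, 11, 24) = (1.65, 1.95, 1.8)
(u₂, v₂, w₂) = (1.65, 1.95, 1.8) − 0.05·(11.9, 7.7, 14.4) = (1.055, 1.565, 1.08)
(u₃, v₃, w₃) = (1.055, 1.565, 1.08) − 0.05·(8.33, 5.39, 8.64) = (0.6385, 1.2955, 0.648)
(u₄, v₄, w₄) = (0.6385, 1.2955, 0.648) − 0.05·(5.831, 3.773, 5.184) = (0.34695, 1.10685, 0.3888)
f(0.34695, 1.10685, 0.3888) = 0.907635435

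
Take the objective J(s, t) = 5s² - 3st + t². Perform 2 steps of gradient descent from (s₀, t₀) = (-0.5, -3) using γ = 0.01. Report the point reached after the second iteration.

(-0.57465, -2.9121)

∇J = (10s - 3t, -3s + 2t)
Step 1: at (-0.5, -3), ∇J = (4, -4.5) → (-0.5, -3) − 0.01·(4, -4.5) = (-0.54, -2.955)
Step 2: at (-0.54, -2.955), ∇J = (3.465, -4.29) → (-0.54, -2.955) − 0.01·(3.465, -4.29) = (-0.57465, -2.9121)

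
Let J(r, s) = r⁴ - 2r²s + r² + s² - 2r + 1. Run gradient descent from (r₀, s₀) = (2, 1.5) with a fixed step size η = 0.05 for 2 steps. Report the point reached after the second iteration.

(1.0792, 1.656)

∇J = (4r³ - 4rs + 2r - 2, -2r² + 2s)
(r₁, s₁) = (2, 1.5) − 0.05·(22, -5) = (0.9, 1.75)
(r₂, s₂) = (0.9, 1.75) − 0.05·(-3.584, 1.88) = (1.0792, 1.656)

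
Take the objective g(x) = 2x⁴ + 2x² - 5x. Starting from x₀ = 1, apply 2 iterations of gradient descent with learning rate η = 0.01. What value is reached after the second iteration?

g′(x) = 8x³ + 4x - 5
x₁ = 1 − 0.01·7 = 0.93
x₂ = 0.93 − 0.01·5.154856 = 0.87845144

0.87845144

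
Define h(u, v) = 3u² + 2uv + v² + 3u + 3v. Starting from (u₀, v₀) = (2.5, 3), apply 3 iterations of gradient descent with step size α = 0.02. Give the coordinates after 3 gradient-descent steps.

∇h = (6u + 2v + 3, 2u + 2v + 3)
(u₁, v₁) = (2.5, 3) − 0.02·(24, 14) = (2.02, 2.72)
(u₂, v₂) = (2.02, 2.72) − 0.02·(20.56, 12.48) = (1.6088, 2.4704)
(u₃, v₃) = (1.6088, 2.4704) − 0.02·(17.5936, 11.1584) = (1.256928, 2.247232)

(1.256928, 2.247232)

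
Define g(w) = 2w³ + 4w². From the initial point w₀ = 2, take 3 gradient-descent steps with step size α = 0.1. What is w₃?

g′(w) = 6w² + 8w
Step 1: g′(2) = 40; w₁ = 2 − 0.1·40 = -2
Step 2: g′(-2) = 8; w₂ = -2 − 0.1·8 = -2.8
Step 3: g′(-2.8) = 24.64; w₃ = -2.8 − 0.1·24.64 = -5.264

-5.264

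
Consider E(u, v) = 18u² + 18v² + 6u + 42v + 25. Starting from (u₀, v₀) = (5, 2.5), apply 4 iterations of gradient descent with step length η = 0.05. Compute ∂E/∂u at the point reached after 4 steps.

∇E = (36u + 6, 36v + 42)
Step 1: at (5, 2.5), ∇E = (186, 132) → (5, 2.5) − 0.05·(186, 132) = (-4.3, -4.1)
Step 2: at (-4.3, -4.1), ∇E = (-148.8, -105.6) → (-4.3, -4.1) − 0.05·(-148.8, -105.6) = (3.14, 1.18)
Step 3: at (3.14, 1.18), ∇E = (119.04, 84.48) → (3.14, 1.18) − 0.05·(119.04, 84.48) = (-2.812, -3.044)
Step 4: at (-2.812, -3.044), ∇E = (-95.232, -67.584) → (-2.812, -3.044) − 0.05·(-95.232, -67.584) = (1.9496, 0.3352)
∂E/∂u at (1.9496, 0.3352) = 76.1856

76.1856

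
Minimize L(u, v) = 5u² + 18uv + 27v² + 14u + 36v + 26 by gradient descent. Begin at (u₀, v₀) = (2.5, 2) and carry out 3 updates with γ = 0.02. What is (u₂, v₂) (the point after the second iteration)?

∇L = (10u + 18v + 14, 18u + 54v + 36)
(u₁, v₁) = (2.5, 2) − 0.02·(75, 189) = (1, -1.78)
(u₂, v₂) = (1, -1.78) − 0.02·(-8.04, -42.12) = (1.1608, -0.9376)

(1.1608, -0.9376)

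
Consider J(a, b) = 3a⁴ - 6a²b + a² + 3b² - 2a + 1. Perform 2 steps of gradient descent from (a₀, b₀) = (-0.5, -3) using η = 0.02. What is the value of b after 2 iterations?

∇J = (12a³ - 12ab + 2a - 2, -6a² + 6b)
(a₁, b₁) = (-0.5, -3) − 0.02·(-22.5, -19.5) = (-0.05, -2.61)
(a₂, b₂) = (-0.05, -2.61) − 0.02·(-3.6675, -15.675) = (0.02335, -2.2965)
b = -2.2965

-2.2965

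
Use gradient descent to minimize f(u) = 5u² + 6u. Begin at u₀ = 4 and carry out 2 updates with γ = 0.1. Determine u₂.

f′(u) = 10u + 6
Step 1: f′(4) = 46; u₁ = 4 − 0.1·46 = -0.6
Step 2: f′(-0.6) = 0; u₂ = -0.6 − 0.1·0 = -0.6

-0.6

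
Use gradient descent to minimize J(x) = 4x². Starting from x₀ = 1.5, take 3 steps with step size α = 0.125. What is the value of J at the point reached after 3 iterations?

J′(x) = 8x
x₁ = 1.5 − 0.125·12 = 0
x₂ = 0 − 0.125·0 = 0
x₃ = 0 − 0.125·0 = 0
J(0) = 0

0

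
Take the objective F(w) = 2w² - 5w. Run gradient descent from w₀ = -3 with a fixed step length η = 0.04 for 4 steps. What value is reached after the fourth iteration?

F′(w) = 4w - 5
Step 1: F′(-3) = -17; w₁ = -3 − 0.04·(-17) = -2.32
Step 2: F′(-2.32) = -14.28; w₂ = -2.32 − 0.04·(-14.28) = -1.7488
Step 3: F′(-1.7488) = -11.9952; w₃ = -1.7488 − 0.04·(-11.9952) = -1.268992
Step 4: F′(-1.268992) = -10.075968; w₄ = -1.268992 − 0.04·(-10.075968) = -0.86595328

-0.86595328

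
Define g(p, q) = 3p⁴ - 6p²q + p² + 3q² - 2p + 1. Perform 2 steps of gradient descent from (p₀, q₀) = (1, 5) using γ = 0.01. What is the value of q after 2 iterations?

4.605824

∇g = (12p³ - 12pq + 2p - 2, -6p² + 6q)
(p₁, q₁) = (1, 5) − 0.01·(-48, 24) = (1.48, 4.76)
(p₂, q₂) = (1.48, 4.76) − 0.01·(-44.676096, 15.4176) = (1.92676096, 4.605824)
q = 4.605824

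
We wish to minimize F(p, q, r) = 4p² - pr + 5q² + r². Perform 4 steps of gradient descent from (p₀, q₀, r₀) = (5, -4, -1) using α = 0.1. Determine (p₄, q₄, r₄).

(-0.0075, 0, -0.0825)

∇F = (8p - r, 10q, -p + 2r)
(p₁, q₁, r₁) = (5, -4, -1) − 0.1·(41, -40, -7) = (0.9, 0, -0.3)
(p₂, q₂, r₂) = (0.9, 0, -0.3) − 0.1·(7.5, 0, -1.5) = (0.15, 0, -0.15)
(p₃, q₃, r₃) = (0.15, 0, -0.15) − 0.1·(1.35, 0, -0.45) = (0.015, 0, -0.105)
(p₄, q₄, r₄) = (0.015, 0, -0.105) − 0.1·(0.225, 0, -0.225) = (-0.0075, 0, -0.0825)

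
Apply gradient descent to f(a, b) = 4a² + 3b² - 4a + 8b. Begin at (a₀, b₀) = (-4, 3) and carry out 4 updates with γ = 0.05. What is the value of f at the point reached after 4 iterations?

∇f = (8a - 4, 6b + 8)
Step 1: at (-4, 3), ∇f = (-36, 26) → (-4, 3) − 0.05·(-36, 26) = (-2.2, 1.7)
Step 2: at (-2.2, 1.7), ∇f = (-21.6, 18.2) → (-2.2, 1.7) − 0.05·(-21.6, 18.2) = (-1.12, 0.79)
Step 3: at (-1.12, 0.79), ∇f = (-12.96, 12.74) → (-1.12, 0.79) − 0.05·(-12.96, 12.74) = (-0.472, 0.153)
Step 4: at (-0.472, 0.153), ∇f = (-7.776, 8.918) → (-0.472, 0.153) − 0.05·(-7.776, 8.918) = (-0.0832, -0.2929)
f(-0.0832, -0.2929) = -1.72533981

-1.72533981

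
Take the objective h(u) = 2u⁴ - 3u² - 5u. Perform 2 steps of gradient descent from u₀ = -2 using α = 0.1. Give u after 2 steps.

h′(u) = 8u³ - 6u - 5
u₁ = -2 − 0.1·(-57) = 3.7
u₂ = 3.7 − 0.1·378.024 = -34.1024

-34.1024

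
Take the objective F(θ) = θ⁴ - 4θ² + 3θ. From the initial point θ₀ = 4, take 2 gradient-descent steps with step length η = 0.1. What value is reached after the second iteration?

2581.7212

F′(θ) = 4θ³ - 8θ + 3
Step 1: F′(4) = 227; θ₁ = 4 − 0.1·227 = -18.7
Step 2: F′(-18.7) = -26004.212; θ₂ = -18.7 − 0.1·(-26004.212) = 2581.7212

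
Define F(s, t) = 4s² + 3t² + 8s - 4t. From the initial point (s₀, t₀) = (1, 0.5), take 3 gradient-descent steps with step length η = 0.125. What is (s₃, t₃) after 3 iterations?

∇F = (8s + 8, 6t - 4)
(s₁, t₁) = (1, 0.5) − 0.125·(16, -1) = (-1, 0.625)
(s₂, t₂) = (-1, 0.625) − 0.125·(0, -0.25) = (-1, 0.65625)
(s₃, t₃) = (-1, 0.65625) − 0.125·(0, -0.0625) = (-1, 0.6640625)

(-1, 0.6640625)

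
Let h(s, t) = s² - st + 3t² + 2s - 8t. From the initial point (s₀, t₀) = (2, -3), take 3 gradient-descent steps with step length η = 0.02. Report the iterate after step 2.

(1.6584, -1.9508)

∇h = (2s - t + 2, -s + 6t - 8)
Step 1: at (2, -3), ∇h = (9, -28) → (2, -3) − 0.02·(9, -28) = (1.82, -2.44)
Step 2: at (1.82, -2.44), ∇h = (8.08, -24.46) → (1.82, -2.44) − 0.02·(8.08, -24.46) = (1.6584, -1.9508)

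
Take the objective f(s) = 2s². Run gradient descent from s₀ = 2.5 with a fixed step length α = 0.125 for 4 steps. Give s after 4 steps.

0.15625

f′(s) = 4s
s₁ = 2.5 − 0.125·10 = 1.25
s₂ = 1.25 − 0.125·5 = 0.625
s₃ = 0.625 − 0.125·2.5 = 0.3125
s₄ = 0.3125 − 0.125·1.25 = 0.15625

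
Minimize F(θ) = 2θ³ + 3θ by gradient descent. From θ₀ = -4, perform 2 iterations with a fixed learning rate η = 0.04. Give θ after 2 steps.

F′(θ) = 6θ² + 3
Step 1: F′(-4) = 99; θ₁ = -4 − 0.04·99 = -7.96
Step 2: F′(-7.96) = 383.1696; θ₂ = -7.96 − 0.04·383.1696 = -23.286784

-23.286784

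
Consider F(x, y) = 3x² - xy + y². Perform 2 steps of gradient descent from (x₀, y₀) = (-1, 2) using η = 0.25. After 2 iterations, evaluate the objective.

∇F = (6x - y, -x + 2y)
Step 1: at (-1, 2), ∇F = (-8, 5) → (-1, 2) − 0.25·(-8, 5) = (1, 0.75)
Step 2: at (1, 0.75), ∇F = (5.25, 0.5) → (1, 0.75) − 0.25·(5.25, 0.5) = (-0.3125, 0.625)
F(-0.3125, 0.625) = 0.87890625

0.87890625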